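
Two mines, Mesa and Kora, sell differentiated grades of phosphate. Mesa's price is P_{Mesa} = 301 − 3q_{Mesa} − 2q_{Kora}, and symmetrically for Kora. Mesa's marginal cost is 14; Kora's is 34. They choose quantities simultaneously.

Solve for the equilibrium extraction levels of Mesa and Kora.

Mine Mesa's profit: π = q_{Mesa}(301 − 3q_{Mesa} − 2q_{Kora}) − 14q_{Mesa}.
∂π/∂q_{Mesa} = 287 − 6q_{Mesa} − 2q_{Kora} = 0 ⇒ q_{Mesa} = 287/6 − (1/3)q_{Kora}.
Similarly q_{Kora} = 44.5 − (1/3)q_{Mesa}.
Solving the two reaction functions simultaneously: (1 − (−1/3)(−1/3))q_{Mesa} = 287/6 − (1/3)·44.5, so (8/9)q_{Mesa} = 33 and q_{Mesa} = 37.125.
Then q_{Kora} = 44.5 − (1/3)·37.125 = 32.125.

37.125, 32.125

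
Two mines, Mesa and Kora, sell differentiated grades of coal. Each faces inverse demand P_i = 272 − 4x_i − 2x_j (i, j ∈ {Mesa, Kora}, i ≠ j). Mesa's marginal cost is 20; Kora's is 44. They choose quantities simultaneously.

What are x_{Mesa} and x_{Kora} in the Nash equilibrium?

Mine Mesa's profit: π = x_{Mesa}(272 − 4x_{Mesa} − 2x_{Kora}) − 20x_{Mesa}.
∂π/∂x_{Mesa} = 252 − 8x_{Mesa} − 2x_{Kora} = 0 ⇒ x_{Mesa} = 31.5 − 0.25x_{Kora}.
Similarly x_{Kora} = 28.5 − 0.25x_{Mesa}.
Substituting the second reaction function into the first: x_{Mesa} = 31.5 − 0.25(28.5 − 0.25x_{Mesa}), which gives 0.9375x_{Mesa} = 24.375 ⇒ x_{Mesa} = 26.
Then x_{Kora} = 28.5 − 0.25·26 = 22.

26, 22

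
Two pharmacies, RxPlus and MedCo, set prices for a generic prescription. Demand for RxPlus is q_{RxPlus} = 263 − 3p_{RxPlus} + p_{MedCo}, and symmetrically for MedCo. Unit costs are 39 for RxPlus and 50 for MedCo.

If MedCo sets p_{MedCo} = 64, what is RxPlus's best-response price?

RxPlus's profit: π = (p_{RxPlus} − 39)(263 − 3p_{RxPlus} + p_{MedCo}).
∂π/∂p_{RxPlus} = 380 − 6p_{RxPlus} + p_{MedCo} = 0 ⇒ p_{RxPlus} = 190/3 + (1/6)p_{MedCo}.
At p_{MedCo} = 64: p_{RxPlus} = 190/3 + (1/6)·64 = 74.

74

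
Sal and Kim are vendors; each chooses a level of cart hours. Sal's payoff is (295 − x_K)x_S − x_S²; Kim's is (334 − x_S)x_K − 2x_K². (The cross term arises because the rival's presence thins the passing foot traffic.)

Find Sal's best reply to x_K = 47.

Expanding Sal's payoff: 295x_S − x_Kx_S − x_S².
∂π/∂x_S = 295 − x_K − 2x_S = 0, so x_S = 147.5 − 0.5x_K.
At x_K = 47: x_S = 147.5 − 0.5·47 = 124.

124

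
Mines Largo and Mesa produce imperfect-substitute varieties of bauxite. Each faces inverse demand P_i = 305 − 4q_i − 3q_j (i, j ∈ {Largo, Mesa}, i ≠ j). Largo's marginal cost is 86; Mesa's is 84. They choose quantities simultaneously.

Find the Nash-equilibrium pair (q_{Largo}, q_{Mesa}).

19.8, 20.2

Mine Largo's profit: π = q_{Largo}(305 − 4q_{Largo} − 3q_{Mesa}) − 86q_{Largo}.
∂π/∂q_{Largo} = 219 − 8q_{Largo} − 3q_{Mesa} = 0 ⇒ q_{Largo} = 27.375 − 0.375q_{Mesa}.
Similarly q_{Mesa} = 27.625 − 0.375q_{Largo}.
Plugging q_{Mesa} into Largo's best response: q_{Largo} = 27.375 − 0.375(27.625 − 0.375q_{Largo}) ⇒ (55/64)q_{Largo} = 1089/64, so q_{Largo} = 19.8.
Then q_{Mesa} = 27.625 − 0.375·19.8 = 20.2.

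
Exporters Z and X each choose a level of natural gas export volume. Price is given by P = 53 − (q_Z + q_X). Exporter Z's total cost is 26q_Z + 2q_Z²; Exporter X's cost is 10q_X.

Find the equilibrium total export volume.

22

Exporter Z's profit: π = q_Z(53 − (q_Z + q_X)) − 26q_Z − 2q_Z².
∂π/∂q_Z = 27 − 6q_Z − q_X = 0, so q_Z = 4.5 − (1/6)q_X.
For X: ∂π/∂q_X = 43 − 2q_X − q_Z = 0 ⇒ q_X = 21.5 − 0.5q_Z.
Plugging q_X into Z's best response: q_Z = 4.5 − (1/6)(21.5 − 0.5q_Z) ⇒ (11/12)q_Z = 11/12, so q_Z = 1.
Then q_X = 21.5 − 0.5·1 = 21.
Total export volume: 1 + 21 = 22.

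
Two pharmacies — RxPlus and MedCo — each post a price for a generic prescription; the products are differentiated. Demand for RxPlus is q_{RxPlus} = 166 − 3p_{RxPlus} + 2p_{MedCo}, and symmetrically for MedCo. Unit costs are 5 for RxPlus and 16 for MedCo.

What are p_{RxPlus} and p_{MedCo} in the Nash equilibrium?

47.3125, 51.4375

RxPlus's profit: π = (p_{RxPlus} − 5)(166 − 3p_{RxPlus} + 2p_{MedCo}).
∂π/∂p_{RxPlus} = 181 − 6p_{RxPlus} + 2p_{MedCo} = 0 ⇒ p_{RxPlus} = 181/6 + (1/3)p_{MedCo}.
Similarly p_{MedCo} = 107/3 + (1/3)p_{RxPlus}.
Substituting the second reaction function into the first: p_{RxPlus} = 181/6 + (1/3)(107/3 + (1/3)p_{RxPlus}), which gives (8/9)p_{RxPlus} = 757/18 ⇒ p_{RxPlus} = 47.3125.
Then p_{MedCo} = 107/3 + (1/3)·47.3125 = 51.4375.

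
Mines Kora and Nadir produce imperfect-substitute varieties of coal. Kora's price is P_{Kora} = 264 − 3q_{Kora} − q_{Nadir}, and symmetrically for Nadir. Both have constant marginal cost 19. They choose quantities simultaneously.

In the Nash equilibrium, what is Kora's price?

Mine Kora's profit: π = q_{Kora}(264 − 3q_{Kora} − q_{Nadir}) − 19q_{Kora}.
∂π/∂q_{Kora} = 245 − 6q_{Kora} − q_{Nadir} = 0 ⇒ q_{Kora} = 245/6 − (1/6)q_{Nadir}.
The game is symmetric, so in equilibrium q_{Nadir} = q_{Kora}: the reaction function gives (7/6)q_{Kora} = 245/6, hence q_{Kora} = 35.
P_{Kora} = 264 − 3·35 − 35 = 124.

124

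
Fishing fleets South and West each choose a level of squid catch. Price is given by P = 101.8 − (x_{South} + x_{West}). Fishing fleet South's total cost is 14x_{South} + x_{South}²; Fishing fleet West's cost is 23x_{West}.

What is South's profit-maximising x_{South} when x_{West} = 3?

21.2

Fishing fleet South's profit: π = x_{South}(101.8 − (x_{South} + x_{West})) − 14x_{South} − x_{South}².
∂π/∂x_{South} = 87.8 − 4x_{South} − x_{West} = 0, so x_{South} = 21.95 − 0.25x_{West}.
At x_{West} = 3: x_{South} = 21.95 − 0.25·3 = 21.2.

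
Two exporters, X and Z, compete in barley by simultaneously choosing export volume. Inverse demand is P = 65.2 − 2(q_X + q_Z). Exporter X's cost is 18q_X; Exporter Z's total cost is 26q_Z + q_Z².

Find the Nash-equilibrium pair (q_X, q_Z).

Exporter X's profit: π = q_X(65.2 − 2(q_X + q_Z)) − 18q_X.
∂π/∂q_X = 47.2 − 4q_X − 2q_Z = 0, so q_X = 11.8 − 0.5q_Z.
For Z: ∂π/∂q_Z = 39.2 − 6q_Z − 2q_X = 0 ⇒ q_Z = 98/15 − (1/3)q_X.
Plugging q_Z into X's best response: q_X = 11.8 − 0.5(98/15 − (1/3)q_X) ⇒ (5/6)q_X = 128/15, so q_X = 10.24.
Then q_Z = 98/15 − (1/3)·10.24 = 3.12.

10.24, 3.12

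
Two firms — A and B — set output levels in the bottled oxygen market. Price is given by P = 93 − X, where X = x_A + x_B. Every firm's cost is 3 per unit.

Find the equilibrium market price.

33

Firm A's profit: π = x_A(93 − (x_A + x_B)) − 3x_A.
∂π/∂x_A = 90 − 2x_A − x_B = 0, so x_A = 45 − 0.5x_B.
By symmetry x_B = x_A; substituting into the reaction function, 1.5x_A = 45 and x_A = 30.
Equilibrium price: P = 93 − 60 = 33.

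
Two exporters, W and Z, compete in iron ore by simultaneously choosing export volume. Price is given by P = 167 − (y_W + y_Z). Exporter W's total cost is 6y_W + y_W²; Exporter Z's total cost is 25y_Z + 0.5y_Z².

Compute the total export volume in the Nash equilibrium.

Exporter W's profit: π = y_W(167 − (y_W + y_Z)) − 6y_W − y_W².
∂π/∂y_W = 161 − 4y_W − y_Z = 0, so y_W = 40.25 − 0.25y_Z.
For Z: ∂π/∂y_Z = 142 − 3y_Z − y_W = 0 ⇒ y_Z = 142/3 − (1/3)y_W.
Plugging y_Z into W's best response: y_W = 40.25 − 0.25(142/3 − (1/3)y_W) ⇒ (11/12)y_W = 341/12, so y_W = 31.
Then y_Z = 142/3 − (1/3)·31 = 37.
Total export volume: 31 + 37 = 68.

68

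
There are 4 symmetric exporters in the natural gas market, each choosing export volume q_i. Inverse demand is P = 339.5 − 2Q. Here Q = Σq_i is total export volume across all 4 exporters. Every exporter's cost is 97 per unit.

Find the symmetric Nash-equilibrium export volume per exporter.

24.25

A representative exporter's profit is π_i = q_i(339.5 − 2Q) − 97q_i, with Q = q_i + Σ_{j≠i} q_j.
First-order condition: 242.5 − 4q_i − 2Σ_{j≠i} q_j = 0.
In a symmetric equilibrium every exporter chooses the same q, so Σ_{j≠i} q_j = 3q. The condition becomes 242.5 − 10q = 0, giving q = 242.5/10 = 24.25.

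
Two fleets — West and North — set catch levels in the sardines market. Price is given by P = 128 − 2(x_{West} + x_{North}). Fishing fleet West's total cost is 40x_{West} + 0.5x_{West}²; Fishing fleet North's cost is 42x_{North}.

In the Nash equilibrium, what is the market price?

73.75

Fishing fleet West's profit: π = x_{West}(128 − 2(x_{West} + x_{North})) − 40x_{West} − 0.5x_{West}².
∂π/∂x_{West} = 88 − 5x_{West} − 2x_{North} = 0, so x_{West} = 17.6 − 0.4x_{North}.
For North: ∂π/∂x_{North} = 86 − 4x_{North} − 2x_{West} = 0 ⇒ x_{North} = 21.5 − 0.5x_{West}.
Solving the two reaction functions simultaneously: (1 − (−0.4)(−0.5))x_{West} = 17.6 − 0.4·21.5, so 0.8x_{West} = 9 and x_{West} = 11.25.
Then x_{North} = 21.5 − 0.5·11.25 = 15.875.
Equilibrium price: P = 128 − 2·27.125 = 73.75.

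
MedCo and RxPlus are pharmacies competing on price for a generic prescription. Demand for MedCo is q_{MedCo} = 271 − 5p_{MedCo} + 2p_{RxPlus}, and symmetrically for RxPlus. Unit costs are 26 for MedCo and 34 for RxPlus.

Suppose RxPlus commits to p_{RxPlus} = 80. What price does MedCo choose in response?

MedCo's profit: π = (p_{MedCo} − 26)(271 − 5p_{MedCo} + 2p_{RxPlus}).
∂π/∂p_{MedCo} = 401 − 10p_{MedCo} + 2p_{RxPlus} = 0 ⇒ p_{MedCo} = 40.1 + 0.2p_{RxPlus}.
At p_{RxPlus} = 80: p_{MedCo} = 40.1 + 0.2·80 = 56.1.

56.1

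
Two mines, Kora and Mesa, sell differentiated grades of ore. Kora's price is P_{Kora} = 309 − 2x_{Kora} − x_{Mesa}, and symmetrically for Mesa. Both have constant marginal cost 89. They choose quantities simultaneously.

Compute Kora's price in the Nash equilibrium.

177

Mine Kora's profit: π = x_{Kora}(309 − 2x_{Kora} − x_{Mesa}) − 89x_{Kora}.
∂π/∂x_{Kora} = 220 − 4x_{Kora} − x_{Mesa} = 0 ⇒ x_{Kora} = 55 − 0.25x_{Mesa}.
By symmetry x_{Mesa} = x_{Kora}; substituting into the reaction function, 1.25x_{Kora} = 55 and x_{Kora} = 44.
P_{Kora} = 309 − 2·44 − 44 = 177.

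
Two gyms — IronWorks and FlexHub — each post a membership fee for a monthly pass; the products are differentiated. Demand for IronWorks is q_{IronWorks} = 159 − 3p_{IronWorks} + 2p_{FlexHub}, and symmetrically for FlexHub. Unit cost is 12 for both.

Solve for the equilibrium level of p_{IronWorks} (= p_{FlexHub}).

IronWorks's profit: π = (p_{IronWorks} − 12)(159 − 3p_{IronWorks} + 2p_{FlexHub}).
∂π/∂p_{IronWorks} = 195 − 6p_{IronWorks} + 2p_{FlexHub} = 0 ⇒ p_{IronWorks} = 32.5 + (1/3)p_{FlexHub}.
By symmetry p_{FlexHub} = p_{IronWorks}; substituting into the reaction function, (2/3)p_{IronWorks} = 32.5 and p_{IronWorks} = 48.75.

48.75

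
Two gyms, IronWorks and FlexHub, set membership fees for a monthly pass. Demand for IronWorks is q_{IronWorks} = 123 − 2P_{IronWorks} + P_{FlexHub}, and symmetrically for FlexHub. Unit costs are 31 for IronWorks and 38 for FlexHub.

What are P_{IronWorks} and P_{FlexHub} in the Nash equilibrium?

IronWorks's profit: π = (P_{IronWorks} − 31)(123 − 2P_{IronWorks} + P_{FlexHub}).
∂π/∂P_{IronWorks} = 185 − 4P_{IronWorks} + P_{FlexHub} = 0 ⇒ P_{IronWorks} = 46.25 + 0.25P_{FlexHub}.
Similarly P_{FlexHub} = 49.75 + 0.25P_{IronWorks}.
Plugging P_{FlexHub} into IronWorks's best response: P_{IronWorks} = 46.25 + 0.25(49.75 + 0.25P_{IronWorks}) ⇒ 0.9375P_{IronWorks} = 58.6875, so P_{IronWorks} = 62.6.
Then P_{FlexHub} = 49.75 + 0.25·62.6 = 65.4.

62.6, 65.4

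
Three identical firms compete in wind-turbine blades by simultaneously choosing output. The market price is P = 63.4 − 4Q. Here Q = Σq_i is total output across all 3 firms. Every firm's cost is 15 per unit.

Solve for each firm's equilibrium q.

A representative firm's profit is π_i = q_i(63.4 − 4Q) − 15q_i, with Q = q_i + Σ_{j≠i} q_j.
First-order condition: 48.4 − 8q_i − 4Σ_{j≠i} q_j = 0.
Imposing symmetry (q_j = q for all j) turns Σ_{j≠i} q_j into 2q, so 48.4 = 16q and q = 3.025.

3.025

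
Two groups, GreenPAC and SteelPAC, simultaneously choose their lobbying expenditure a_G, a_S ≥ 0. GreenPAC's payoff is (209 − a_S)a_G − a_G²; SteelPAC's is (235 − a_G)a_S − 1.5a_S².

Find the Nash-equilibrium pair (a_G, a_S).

78.4, 52.2

Expanding GreenPAC's payoff: 209a_G − a_Sa_G − a_G².
∂π/∂a_G = 209 − a_S − 2a_G = 0, so a_G = 104.5 − 0.5a_S.
Likewise for SteelPAC: a_S = 235/3 − (1/3)a_G.
Solving the two reaction functions simultaneously: (1 − (−0.5)(−1/3))a_G = 104.5 − 0.5·(235/3), so (5/6)a_G = 196/3 and a_G = 78.4.
Then a_S = 235/3 − (1/3)·78.4 = 52.2.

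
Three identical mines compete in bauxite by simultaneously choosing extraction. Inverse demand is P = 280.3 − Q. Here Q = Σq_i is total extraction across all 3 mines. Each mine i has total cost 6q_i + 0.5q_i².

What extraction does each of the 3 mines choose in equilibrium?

54.86

A representative mine's profit is π_i = q_i(280.3 − Q) − 6q_i − 0.5q_i², with Q = q_i + Σ_{j≠i} q_j.
First-order condition: 274.3 − 3q_i − Σ_{j≠i} q_j = 0.
In a symmetric equilibrium every mine chooses the same q, so Σ_{j≠i} q_j = 2q. The condition becomes 274.3 − 5q = 0, giving q = 274.3/5 = 54.86.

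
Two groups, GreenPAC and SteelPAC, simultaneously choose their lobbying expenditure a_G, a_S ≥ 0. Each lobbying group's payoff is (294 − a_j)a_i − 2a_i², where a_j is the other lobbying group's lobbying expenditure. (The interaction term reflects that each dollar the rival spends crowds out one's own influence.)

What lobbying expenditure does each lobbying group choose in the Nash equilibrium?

58.8

GreenPAC's payoff is (294 − a_S)a_G − 2a_G².
∂π/∂a_G = 294 − a_S − 4a_G = 0, so a_G = 73.5 − 0.25a_S.
By symmetry a_S = a_G; substituting into the reaction function, 1.25a_G = 73.5 and a_G = 58.8.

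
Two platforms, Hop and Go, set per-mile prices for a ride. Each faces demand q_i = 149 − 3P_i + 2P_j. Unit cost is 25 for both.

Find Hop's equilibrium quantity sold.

93

Hop's profit: π = (P_{Hop} − 25)(149 − 3P_{Hop} + 2P_{Go}).
∂π/∂P_{Hop} = 224 − 6P_{Hop} + 2P_{Go} = 0 ⇒ P_{Hop} = 112/3 + (1/3)P_{Go}.
By symmetry P_{Go} = P_{Hop}; substituting into the reaction function, (2/3)P_{Hop} = 112/3 and P_{Hop} = 56.
q_{Hop} = 149 − 3·56 + 2·56 = 93.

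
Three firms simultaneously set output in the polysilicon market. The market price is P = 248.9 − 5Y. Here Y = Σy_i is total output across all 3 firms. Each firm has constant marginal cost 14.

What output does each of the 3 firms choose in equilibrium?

A representative firm's profit is π_i = y_i(248.9 − 5Y) − 14y_i, with Y = y_i + Σ_{j≠i} y_j.
First-order condition: 234.9 − 10y_i − 5Σ_{j≠i} y_j = 0.
Imposing symmetry (y_j = y for all j) turns Σ_{j≠i} y_j into 2y, so 234.9 = 20y and y = 11.745.

11.745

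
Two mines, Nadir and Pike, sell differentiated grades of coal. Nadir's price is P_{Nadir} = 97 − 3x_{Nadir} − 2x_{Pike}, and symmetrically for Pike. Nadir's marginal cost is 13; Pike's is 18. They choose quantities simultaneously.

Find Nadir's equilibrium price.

45.4375

Mine Nadir's profit: π = x_{Nadir}(97 − 3x_{Nadir} − 2x_{Pike}) − 13x_{Nadir}.
∂π/∂x_{Nadir} = 84 − 6x_{Nadir} − 2x_{Pike} = 0 ⇒ x_{Nadir} = 14 − (1/3)x_{Pike}.
Similarly x_{Pike} = 79/6 − (1/3)x_{Nadir}.
Substituting the second reaction function into the first: x_{Nadir} = 14 − (1/3)(79/6 − (1/3)x_{Nadir}), which gives (8/9)x_{Nadir} = 173/18 ⇒ x_{Nadir} = 10.8125.
Then x_{Pike} = 79/6 − (1/3)·10.8125 = 9.5625.
P_{Nadir} = 97 − 3·10.8125 − 2·9.5625 = 45.4375.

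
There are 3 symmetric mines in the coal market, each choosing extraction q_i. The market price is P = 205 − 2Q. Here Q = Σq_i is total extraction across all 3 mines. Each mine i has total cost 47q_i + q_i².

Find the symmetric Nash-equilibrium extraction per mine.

15.8

A representative mine's profit is π_i = q_i(205 − 2Q) − 47q_i − q_i², with Q = q_i + Σ_{j≠i} q_j.
First-order condition: 158 − 6q_i − 2Σ_{j≠i} q_j = 0.
With identical mines, set every q_j = q: then 158 − 6q − 4q = 0, i.e. q = 158/10 = 15.8.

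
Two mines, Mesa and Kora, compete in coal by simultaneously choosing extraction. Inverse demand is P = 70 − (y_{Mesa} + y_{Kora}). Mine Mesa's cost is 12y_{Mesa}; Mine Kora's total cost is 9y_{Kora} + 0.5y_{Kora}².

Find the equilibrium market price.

Mine Mesa's profit: π = y_{Mesa}(70 − (y_{Mesa} + y_{Kora})) − 12y_{Mesa}.
∂π/∂y_{Mesa} = 58 − 2y_{Mesa} − y_{Kora} = 0, so y_{Mesa} = 29 − 0.5y_{Kora}.
For Kora: ∂π/∂y_{Kora} = 61 − 3y_{Kora} − y_{Mesa} = 0 ⇒ y_{Kora} = 61/3 − (1/3)y_{Mesa}.
Solving the two reaction functions simultaneously: (1 − (−0.5)(−1/3))y_{Mesa} = 29 − 0.5·(61/3), so (5/6)y_{Mesa} = 113/6 and y_{Mesa} = 22.6.
Then y_{Kora} = 61/3 − (1/3)·22.6 = 12.8.
Equilibrium price: P = 70 − 35.4 = 34.6.

34.6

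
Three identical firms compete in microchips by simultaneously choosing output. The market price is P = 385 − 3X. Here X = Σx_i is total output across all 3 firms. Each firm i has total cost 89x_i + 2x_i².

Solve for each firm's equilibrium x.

A representative firm's profit is π_i = x_i(385 − 3X) − 89x_i − 2x_i², with X = x_i + Σ_{j≠i} x_j.
First-order condition: 296 − 10x_i − 3Σ_{j≠i} x_j = 0.
With identical firms, set every x_j = x: then 296 − 10x − 6x = 0, i.e. x = 296/16 = 18.5.

18.5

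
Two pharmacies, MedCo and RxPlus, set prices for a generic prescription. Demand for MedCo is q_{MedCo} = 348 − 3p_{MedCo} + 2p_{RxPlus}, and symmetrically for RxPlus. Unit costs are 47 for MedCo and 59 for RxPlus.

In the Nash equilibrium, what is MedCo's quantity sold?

232.5

MedCo's profit: π = (p_{MedCo} − 47)(348 − 3p_{MedCo} + 2p_{RxPlus}).
∂π/∂p_{MedCo} = 489 − 6p_{MedCo} + 2p_{RxPlus} = 0 ⇒ p_{MedCo} = 81.5 + (1/3)p_{RxPlus}.
Similarly p_{RxPlus} = 87.5 + (1/3)p_{MedCo}.
Plugging p_{RxPlus} into MedCo's best response: p_{MedCo} = 81.5 + (1/3)(87.5 + (1/3)p_{MedCo}) ⇒ (8/9)p_{MedCo} = 332/3, so p_{MedCo} = 124.5.
Then p_{RxPlus} = 87.5 + (1/3)·124.5 = 129.
q_{MedCo} = 348 − 3·124.5 + 2·129 = 232.5.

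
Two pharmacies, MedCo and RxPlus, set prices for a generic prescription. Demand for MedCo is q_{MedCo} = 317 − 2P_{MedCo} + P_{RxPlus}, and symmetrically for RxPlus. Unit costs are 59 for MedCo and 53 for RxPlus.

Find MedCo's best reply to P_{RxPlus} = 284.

MedCo's profit: π = (P_{MedCo} − 59)(317 − 2P_{MedCo} + P_{RxPlus}).
∂π/∂P_{MedCo} = 435 − 4P_{MedCo} + P_{RxPlus} = 0 ⇒ P_{MedCo} = 108.75 + 0.25P_{RxPlus}.
At P_{RxPlus} = 284: P_{MedCo} = 108.75 + 0.25·284 = 179.75.

179.75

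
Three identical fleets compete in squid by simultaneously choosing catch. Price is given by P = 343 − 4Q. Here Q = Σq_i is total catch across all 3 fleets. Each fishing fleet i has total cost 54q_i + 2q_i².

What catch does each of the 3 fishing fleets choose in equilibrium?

A representative fishing fleet's profit is π_i = q_i(343 − 4Q) − 54q_i − 2q_i², with Q = q_i + Σ_{j≠i} q_j.
First-order condition: 289 − 12q_i − 4Σ_{j≠i} q_j = 0.
Imposing symmetry (q_j = q for all j) turns Σ_{j≠i} q_j into 2q, so 289 = 20q and q = 14.45.

14.45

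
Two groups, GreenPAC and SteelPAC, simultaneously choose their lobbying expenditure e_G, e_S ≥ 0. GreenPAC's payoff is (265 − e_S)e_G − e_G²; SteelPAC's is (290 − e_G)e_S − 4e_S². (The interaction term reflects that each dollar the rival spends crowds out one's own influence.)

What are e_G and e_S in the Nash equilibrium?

Expanding GreenPAC's payoff: 265e_G − e_Se_G − e_G².
∂π/∂e_G = 265 − e_S − 2e_G = 0, so e_G = 132.5 − 0.5e_S.
Likewise for SteelPAC: e_S = 36.25 − 0.125e_G.
Plugging e_S into GreenPAC's best response: e_G = 132.5 − 0.5(36.25 − 0.125e_G) ⇒ 0.9375e_G = 114.375, so e_G = 122.
Then e_S = 36.25 − 0.125·122 = 21.

122, 21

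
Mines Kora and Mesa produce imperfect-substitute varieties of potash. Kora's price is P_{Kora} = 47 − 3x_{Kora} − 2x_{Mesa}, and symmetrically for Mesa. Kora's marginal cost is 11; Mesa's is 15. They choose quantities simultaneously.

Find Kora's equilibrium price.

25.25

Mine Kora's profit: π = x_{Kora}(47 − 3x_{Kora} − 2x_{Mesa}) − 11x_{Kora}.
∂π/∂x_{Kora} = 36 − 6x_{Kora} − 2x_{Mesa} = 0 ⇒ x_{Kora} = 6 − (1/3)x_{Mesa}.
Similarly x_{Mesa} = 16/3 − (1/3)x_{Kora}.
Solving the two reaction functions simultaneously: (1 − (−1/3)(−1/3))x_{Kora} = 6 − (1/3)·(16/3), so (8/9)x_{Kora} = 38/9 and x_{Kora} = 4.75.
Then x_{Mesa} = 16/3 − (1/3)·4.75 = 3.75.
P_{Kora} = 47 − 3·4.75 − 2·3.75 = 25.25.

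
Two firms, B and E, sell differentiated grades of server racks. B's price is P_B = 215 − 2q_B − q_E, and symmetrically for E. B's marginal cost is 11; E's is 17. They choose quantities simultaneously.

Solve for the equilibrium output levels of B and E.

Firm B's profit: π = q_B(215 − 2q_B − q_E) − 11q_B.
∂π/∂q_B = 204 − 4q_B − q_E = 0 ⇒ q_B = 51 − 0.25q_E.
Similarly q_E = 49.5 − 0.25q_B.
Substituting the second reaction function into the first: q_B = 51 − 0.25(49.5 − 0.25q_B), which gives 0.9375q_B = 38.625 ⇒ q_B = 41.2.
Then q_E = 49.5 − 0.25·41.2 = 39.2.

41.2, 39.2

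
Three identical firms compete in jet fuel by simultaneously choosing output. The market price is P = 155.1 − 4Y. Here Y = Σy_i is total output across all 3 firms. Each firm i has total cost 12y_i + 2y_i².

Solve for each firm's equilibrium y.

A representative firm's profit is π_i = y_i(155.1 − 4Y) − 12y_i − 2y_i², with Y = y_i + Σ_{j≠i} y_j.
First-order condition: 143.1 − 12y_i − 4Σ_{j≠i} y_j = 0.
With identical firms, set every y_j = y: then 143.1 − 12y − 8y = 0, i.e. y = 143.1/20 = 7.155.

7.155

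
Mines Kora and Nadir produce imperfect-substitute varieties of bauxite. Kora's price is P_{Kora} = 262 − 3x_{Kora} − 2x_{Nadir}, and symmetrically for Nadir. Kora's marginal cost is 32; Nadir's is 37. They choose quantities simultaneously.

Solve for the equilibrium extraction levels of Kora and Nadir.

Mine Kora's profit: π = x_{Kora}(262 − 3x_{Kora} − 2x_{Nadir}) − 32x_{Kora}.
∂π/∂x_{Kora} = 230 − 6x_{Kora} − 2x_{Nadir} = 0 ⇒ x_{Kora} = 115/3 − (1/3)x_{Nadir}.
Similarly x_{Nadir} = 37.5 − (1/3)x_{Kora}.
Substituting the second reaction function into the first: x_{Kora} = 115/3 − (1/3)(37.5 − (1/3)x_{Kora}), which gives (8/9)x_{Kora} = 155/6 ⇒ x_{Kora} = 29.0625.
Then x_{Nadir} = 37.5 − (1/3)·29.0625 = 27.8125.

29.0625, 27.8125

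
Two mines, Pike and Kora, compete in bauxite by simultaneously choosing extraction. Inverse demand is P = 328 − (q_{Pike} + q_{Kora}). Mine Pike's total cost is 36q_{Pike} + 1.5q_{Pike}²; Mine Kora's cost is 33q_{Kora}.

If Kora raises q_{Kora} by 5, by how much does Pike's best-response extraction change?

Mine Pike's profit: π = q_{Pike}(328 − (q_{Pike} + q_{Kora})) − 36q_{Pike} − 1.5q_{Pike}².
∂π/∂q_{Pike} = 292 − 5q_{Pike} − q_{Kora} = 0, so q_{Pike} = 58.4 − 0.2q_{Kora}.
The reaction-function slope is −0.2, so a 5-unit rise in q_{Kora} moves q_{Pike} by −0.2 × 5 = −1. Pike's best response falls — the actions are strategic substitutes.

-1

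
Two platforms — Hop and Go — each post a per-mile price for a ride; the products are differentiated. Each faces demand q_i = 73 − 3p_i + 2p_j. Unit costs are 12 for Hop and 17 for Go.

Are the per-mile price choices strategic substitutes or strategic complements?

Hop's profit: π = (p_{Hop} − 12)(73 − 3p_{Hop} + 2p_{Go}).
∂π/∂p_{Hop} = 109 − 6p_{Hop} + 2p_{Go} = 0 ⇒ p_{Hop} = 109/6 + (1/3)p_{Go}.
The best-response slope dp_{Hop}/dp_{Go} = 1/3 > 0: the reaction function is upward-sloping, so the choices are strategic complements.

strategic complements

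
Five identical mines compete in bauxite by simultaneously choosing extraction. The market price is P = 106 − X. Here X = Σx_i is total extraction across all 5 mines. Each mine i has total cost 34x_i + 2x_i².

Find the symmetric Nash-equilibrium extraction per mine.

A representative mine's profit is π_i = x_i(106 − X) − 34x_i − 2x_i², with X = x_i + Σ_{j≠i} x_j.
First-order condition: 72 − 6x_i − Σ_{j≠i} x_j = 0.
With identical mines, set every x_j = x: then 72 − 6x − 4x = 0, i.e. x = 72/10 = 7.2.

7.2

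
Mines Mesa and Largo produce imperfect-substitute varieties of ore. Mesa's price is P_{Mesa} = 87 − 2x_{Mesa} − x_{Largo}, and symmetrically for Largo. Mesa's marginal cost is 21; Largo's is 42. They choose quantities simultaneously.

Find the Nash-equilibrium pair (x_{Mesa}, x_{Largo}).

14.6, 7.6

Mine Mesa's profit: π = x_{Mesa}(87 − 2x_{Mesa} − x_{Largo}) − 21x_{Mesa}.
∂π/∂x_{Mesa} = 66 − 4x_{Mesa} − x_{Largo} = 0 ⇒ x_{Mesa} = 16.5 − 0.25x_{Largo}.
Similarly x_{Largo} = 11.25 − 0.25x_{Mesa}.
Plugging x_{Largo} into Mesa's best response: x_{Mesa} = 16.5 − 0.25(11.25 − 0.25x_{Mesa}) ⇒ 0.9375x_{Mesa} = 13.6875, so x_{Mesa} = 14.6.
Then x_{Largo} = 11.25 − 0.25·14.6 = 7.6.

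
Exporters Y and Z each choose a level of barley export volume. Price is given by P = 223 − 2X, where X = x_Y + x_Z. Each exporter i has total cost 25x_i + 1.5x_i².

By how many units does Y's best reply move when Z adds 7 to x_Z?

Exporter Y's profit: π = x_Y(223 − 2(x_Y + x_Z)) − 25x_Y − 1.5x_Y².
∂π/∂x_Y = 198 − 7x_Y − 2x_Z = 0, so x_Y = 198/7 − (2/7)x_Z.
The reaction-function slope is −2/7, so a 7-unit rise in x_Z moves x_Y by −2/7 × 7 = −2. Y's best response falls — the actions are strategic substitutes.

-2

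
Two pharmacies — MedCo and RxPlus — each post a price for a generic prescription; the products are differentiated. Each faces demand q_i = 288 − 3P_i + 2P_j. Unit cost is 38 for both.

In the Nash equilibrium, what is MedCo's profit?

11718.75

MedCo's profit: π = (P_{MedCo} − 38)(288 − 3P_{MedCo} + 2P_{RxPlus}).
∂π/∂P_{MedCo} = 402 − 6P_{MedCo} + 2P_{RxPlus} = 0 ⇒ P_{MedCo} = 67 + (1/3)P_{RxPlus}.
By symmetry P_{RxPlus} = P_{MedCo}; substituting into the reaction function, (2/3)P_{MedCo} = 67 and P_{MedCo} = 100.5.
q_{MedCo} = 288 − 3·100.5 + 2·100.5 = 187.5.
Profit = (100.5 − 38)·187.5 = 11718.75.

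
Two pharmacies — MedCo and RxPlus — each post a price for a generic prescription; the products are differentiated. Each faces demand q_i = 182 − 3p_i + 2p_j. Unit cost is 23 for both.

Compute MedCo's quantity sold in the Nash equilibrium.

119.25

MedCo's profit: π = (p_{MedCo} − 23)(182 − 3p_{MedCo} + 2p_{RxPlus}).
∂π/∂p_{MedCo} = 251 − 6p_{MedCo} + 2p_{RxPlus} = 0 ⇒ p_{MedCo} = 251/6 + (1/3)p_{RxPlus}.
By symmetry p_{RxPlus} = p_{MedCo}; substituting into the reaction function, (2/3)p_{MedCo} = 251/6 and p_{MedCo} = 62.75.
q_{MedCo} = 182 − 3·62.75 + 2·62.75 = 119.25.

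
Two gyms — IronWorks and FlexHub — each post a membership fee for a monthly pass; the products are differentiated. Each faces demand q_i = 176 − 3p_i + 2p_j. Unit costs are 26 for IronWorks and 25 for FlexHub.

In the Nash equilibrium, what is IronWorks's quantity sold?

111.9375

IronWorks's profit: π = (p_{IronWorks} − 26)(176 − 3p_{IronWorks} + 2p_{FlexHub}).
∂π/∂p_{IronWorks} = 254 − 6p_{IronWorks} + 2p_{FlexHub} = 0 ⇒ p_{IronWorks} = 127/3 + (1/3)p_{FlexHub}.
Similarly p_{FlexHub} = 251/6 + (1/3)p_{IronWorks}.
Substituting the second reaction function into the first: p_{IronWorks} = 127/3 + (1/3)(251/6 + (1/3)p_{IronWorks}), which gives (8/9)p_{IronWorks} = 1013/18 ⇒ p_{IronWorks} = 63.3125.
Then p_{FlexHub} = 251/6 + (1/3)·63.3125 = 62.9375.
q_{IronWorks} = 176 − 3·63.3125 + 2·62.9375 = 111.9375.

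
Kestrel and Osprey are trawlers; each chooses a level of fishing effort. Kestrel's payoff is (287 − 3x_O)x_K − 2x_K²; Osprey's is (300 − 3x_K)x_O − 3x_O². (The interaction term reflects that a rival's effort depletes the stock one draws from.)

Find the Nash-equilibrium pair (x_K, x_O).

Expanding Kestrel's payoff: 287x_K − 3x_Ox_K − 2x_K².
∂π/∂x_K = 287 − 3x_O − 4x_K = 0, so x_K = 71.75 − 0.75x_O.
Likewise for Osprey: x_O = 50 − 0.5x_K.
Substituting the second reaction function into the first: x_K = 71.75 − 0.75(50 − 0.5x_K), which gives 0.625x_K = 34.25 ⇒ x_K = 54.8.
Then x_O = 50 − 0.5·54.8 = 22.6.

54.8, 22.6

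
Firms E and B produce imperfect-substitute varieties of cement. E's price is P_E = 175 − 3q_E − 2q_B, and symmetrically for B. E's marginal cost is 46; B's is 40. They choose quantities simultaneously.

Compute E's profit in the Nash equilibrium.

Firm E's profit: π = q_E(175 − 3q_E − 2q_B) − 46q_E.
∂π/∂q_E = 129 − 6q_E − 2q_B = 0 ⇒ q_E = 21.5 − (1/3)q_B.
Similarly q_B = 22.5 − (1/3)q_E.
Substituting the second reaction function into the first: q_E = 21.5 − (1/3)(22.5 − (1/3)q_E), which gives (8/9)q_E = 14 ⇒ q_E = 15.75.
Then q_B = 22.5 − (1/3)·15.75 = 17.25.
P_E = 175 − 3·15.75 − 2·17.25 = 93.25.
Profit = (93.25 − 46)·15.75 = 744.1875.

744.1875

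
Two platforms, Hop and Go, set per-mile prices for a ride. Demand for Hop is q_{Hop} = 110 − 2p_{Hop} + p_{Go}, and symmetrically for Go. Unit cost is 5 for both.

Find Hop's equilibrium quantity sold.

70

Hop's profit: π = (p_{Hop} − 5)(110 − 2p_{Hop} + p_{Go}).
∂π/∂p_{Hop} = 120 − 4p_{Hop} + p_{Go} = 0 ⇒ p_{Hop} = 30 + 0.25p_{Go}.
Setting p_{Hop} = p_{Go} in the reaction function: p_{Hop} = 30 + 0.25p_{Hop}, so p_{Hop} = 30 / 0.75 = 40.
q_{Hop} = 110 − 2·40 + 40 = 70.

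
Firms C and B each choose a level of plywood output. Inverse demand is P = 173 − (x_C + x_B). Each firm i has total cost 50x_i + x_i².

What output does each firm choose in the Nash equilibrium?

Firm C's profit: π = x_C(173 − (x_C + x_B)) − 50x_C − x_C².
∂π/∂x_C = 123 − 4x_C − x_B = 0, so x_C = 30.75 − 0.25x_B.
The game is symmetric, so in equilibrium x_B = x_C: the reaction function gives 1.25x_C = 30.75, hence x_C = 24.6.

24.6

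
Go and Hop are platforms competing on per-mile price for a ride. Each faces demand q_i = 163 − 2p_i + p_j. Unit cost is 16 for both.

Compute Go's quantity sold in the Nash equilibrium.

Go's profit: π = (p_{Go} − 16)(163 − 2p_{Go} + p_{Hop}).
∂π/∂p_{Go} = 195 − 4p_{Go} + p_{Hop} = 0 ⇒ p_{Go} = 48.75 + 0.25p_{Hop}.
By symmetry p_{Hop} = p_{Go}; substituting into the reaction function, 0.75p_{Go} = 48.75 and p_{Go} = 65.
q_{Go} = 163 − 2·65 + 65 = 98.

98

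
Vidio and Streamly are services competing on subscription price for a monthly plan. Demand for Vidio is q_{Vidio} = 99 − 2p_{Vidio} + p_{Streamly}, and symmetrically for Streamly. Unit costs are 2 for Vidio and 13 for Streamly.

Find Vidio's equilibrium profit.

2284.88

Vidio's profit: π = (p_{Vidio} − 2)(99 − 2p_{Vidio} + p_{Streamly}).
∂π/∂p_{Vidio} = 103 − 4p_{Vidio} + p_{Streamly} = 0 ⇒ p_{Vidio} = 25.75 + 0.25p_{Streamly}.
Similarly p_{Streamly} = 31.25 + 0.25p_{Vidio}.
Plugging p_{Streamly} into Vidio's best response: p_{Vidio} = 25.75 + 0.25(31.25 + 0.25p_{Vidio}) ⇒ 0.9375p_{Vidio} = 33.5625, so p_{Vidio} = 35.8.
Then p_{Streamly} = 31.25 + 0.25·35.8 = 40.2.
q_{Vidio} = 99 − 2·35.8 + 40.2 = 67.6.
Profit = (35.8 − 2)·67.6 = 2284.88.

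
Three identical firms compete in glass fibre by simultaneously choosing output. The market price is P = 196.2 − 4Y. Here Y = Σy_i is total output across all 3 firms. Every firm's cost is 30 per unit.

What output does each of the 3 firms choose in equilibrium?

A representative firm's profit is π_i = y_i(196.2 − 4Y) − 30y_i, with Y = y_i + Σ_{j≠i} y_j.
First-order condition: 166.2 − 8y_i − 4Σ_{j≠i} y_j = 0.
In a symmetric equilibrium every firm chooses the same y, so Σ_{j≠i} y_j = 2y. The condition becomes 166.2 − 16y = 0, giving y = 166.2/16 = 10.3875.

10.3875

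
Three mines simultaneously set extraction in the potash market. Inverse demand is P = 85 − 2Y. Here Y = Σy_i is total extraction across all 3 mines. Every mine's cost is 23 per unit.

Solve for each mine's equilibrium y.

7.75

A representative mine's profit is π_i = y_i(85 − 2Y) − 23y_i, with Y = y_i + Σ_{j≠i} y_j.
First-order condition: 62 − 4y_i − 2Σ_{j≠i} y_j = 0.
In a symmetric equilibrium every mine chooses the same y, so Σ_{j≠i} y_j = 2y. The condition becomes 62 − 8y = 0, giving y = 62/8 = 7.75.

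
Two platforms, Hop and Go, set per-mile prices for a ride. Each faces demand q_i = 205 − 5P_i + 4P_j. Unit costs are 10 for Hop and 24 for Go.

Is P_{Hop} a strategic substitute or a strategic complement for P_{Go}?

strategic complements

Hop's profit: π = (P_{Hop} − 10)(205 − 5P_{Hop} + 4P_{Go}).
∂π/∂P_{Hop} = 255 − 10P_{Hop} + 4P_{Go} = 0 ⇒ P_{Hop} = 25.5 + 0.4P_{Go}.
The best-response slope dP_{Hop}/dP_{Go} = 0.4 > 0: the reaction function is upward-sloping, so the choices are strategic complements.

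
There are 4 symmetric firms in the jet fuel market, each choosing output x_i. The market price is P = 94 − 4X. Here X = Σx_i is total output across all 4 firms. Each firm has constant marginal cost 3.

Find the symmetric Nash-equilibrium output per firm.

4.55

A representative firm's profit is π_i = x_i(94 − 4X) − 3x_i, with X = x_i + Σ_{j≠i} x_j.
First-order condition: 91 − 8x_i − 4Σ_{j≠i} x_j = 0.
With identical firms, set every x_j = x: then 91 − 8x − 12x = 0, i.e. x = 91/20 = 4.55.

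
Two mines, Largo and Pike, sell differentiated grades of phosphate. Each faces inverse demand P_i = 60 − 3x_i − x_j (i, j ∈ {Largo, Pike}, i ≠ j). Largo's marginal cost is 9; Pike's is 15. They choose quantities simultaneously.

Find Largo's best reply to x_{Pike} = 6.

7.5

Mine Largo's profit: π = x_{Largo}(60 − 3x_{Largo} − x_{Pike}) − 9x_{Largo}.
∂π/∂x_{Largo} = 51 − 6x_{Largo} − x_{Pike} = 0 ⇒ x_{Largo} = 8.5 − (1/6)x_{Pike}.
At x_{Pike} = 6: x_{Largo} = 8.5 − (1/6)·6 = 7.5.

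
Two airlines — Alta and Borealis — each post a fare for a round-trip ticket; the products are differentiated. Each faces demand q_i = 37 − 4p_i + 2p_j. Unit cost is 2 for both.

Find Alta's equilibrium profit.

Alta's profit: π = (p_{Alta} − 2)(37 − 4p_{Alta} + 2p_{Borealis}).
∂π/∂p_{Alta} = 45 − 8p_{Alta} + 2p_{Borealis} = 0 ⇒ p_{Alta} = 5.625 + 0.25p_{Borealis}.
By symmetry p_{Borealis} = p_{Alta}; substituting into the reaction function, 0.75p_{Alta} = 5.625 and p_{Alta} = 7.5.
q_{Alta} = 37 − 4·7.5 + 2·7.5 = 22.
Profit = (7.5 − 2)·22 = 121.

121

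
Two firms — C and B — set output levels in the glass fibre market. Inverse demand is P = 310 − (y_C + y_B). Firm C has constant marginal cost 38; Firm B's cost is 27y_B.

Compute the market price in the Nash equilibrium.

Firm C's profit: π = y_C(310 − (y_C + y_B)) − 38y_C.
∂π/∂y_C = 272 − 2y_C − y_B = 0, so y_C = 136 − 0.5y_B.
By the same steps for B: y_B = 141.5 − 0.5y_C.
Solving the two reaction functions simultaneously: (1 − (−0.5)(−0.5))y_C = 136 − 0.5·141.5, so 0.75y_C = 65.25 and y_C = 87.
Then y_B = 141.5 − 0.5·87 = 98.
Equilibrium price: P = 310 − 185 = 125.

125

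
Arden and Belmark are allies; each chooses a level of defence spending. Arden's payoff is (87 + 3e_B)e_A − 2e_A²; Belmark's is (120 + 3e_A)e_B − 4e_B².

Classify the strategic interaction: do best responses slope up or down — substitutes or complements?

strategic complements

Expanding Arden's payoff: 87e_A + 3e_Be_A − 2e_A².
∂π/∂e_A = 87 + 3e_B − 4e_A = 0, so e_A = 21.75 + 0.75e_B.
The best-response slope de_A/de_B = 0.75 > 0: the reaction function is upward-sloping, so the choices are strategic complements.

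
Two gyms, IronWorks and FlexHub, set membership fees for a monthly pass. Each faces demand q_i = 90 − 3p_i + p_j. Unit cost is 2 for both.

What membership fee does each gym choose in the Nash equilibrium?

IronWorks's profit: π = (p_{IronWorks} − 2)(90 − 3p_{IronWorks} + p_{FlexHub}).
∂π/∂p_{IronWorks} = 96 − 6p_{IronWorks} + p_{FlexHub} = 0 ⇒ p_{IronWorks} = 16 + (1/6)p_{FlexHub}.
By symmetry p_{FlexHub} = p_{IronWorks}; substituting into the reaction function, (5/6)p_{IronWorks} = 16 and p_{IronWorks} = 19.2.

19.2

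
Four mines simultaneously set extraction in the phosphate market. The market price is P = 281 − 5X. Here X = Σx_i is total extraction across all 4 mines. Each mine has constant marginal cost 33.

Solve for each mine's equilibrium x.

A representative mine's profit is π_i = x_i(281 − 5X) − 33x_i, with X = x_i + Σ_{j≠i} x_j.
First-order condition: 248 − 10x_i − 5Σ_{j≠i} x_j = 0.
In a symmetric equilibrium every mine chooses the same x, so Σ_{j≠i} x_j = 3x. The condition becomes 248 − 25x = 0, giving x = 248/25 = 9.92.

9.92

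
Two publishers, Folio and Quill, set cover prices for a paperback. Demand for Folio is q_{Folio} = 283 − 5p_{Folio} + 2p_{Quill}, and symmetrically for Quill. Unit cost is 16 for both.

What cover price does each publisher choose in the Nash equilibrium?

45.375

Folio's profit: π = (p_{Folio} − 16)(283 − 5p_{Folio} + 2p_{Quill}).
∂π/∂p_{Folio} = 363 − 10p_{Folio} + 2p_{Quill} = 0 ⇒ p_{Folio} = 36.3 + 0.2p_{Quill}.
By symmetry p_{Quill} = p_{Folio}; substituting into the reaction function, 0.8p_{Folio} = 36.3 and p_{Folio} = 45.375.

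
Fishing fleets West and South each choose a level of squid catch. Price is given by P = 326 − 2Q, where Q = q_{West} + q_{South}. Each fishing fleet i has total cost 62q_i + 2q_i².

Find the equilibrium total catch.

52.8

Fishing fleet West's profit: π = q_{West}(326 − 2(q_{West} + q_{South})) − 62q_{West} − 2q_{West}².
∂π/∂q_{West} = 264 − 8q_{West} − 2q_{South} = 0, so q_{West} = 33 − 0.25q_{South}.
By symmetry q_{South} = q_{West}; substituting into the reaction function, 1.25q_{West} = 33 and q_{West} = 26.4.
Total catch: 26.4 + 26.4 = 52.8.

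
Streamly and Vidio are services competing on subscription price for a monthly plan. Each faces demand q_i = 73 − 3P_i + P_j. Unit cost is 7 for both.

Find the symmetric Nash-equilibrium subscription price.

18.8

Streamly's profit: π = (P_{Streamly} − 7)(73 − 3P_{Streamly} + P_{Vidio}).
∂π/∂P_{Streamly} = 94 − 6P_{Streamly} + P_{Vidio} = 0 ⇒ P_{Streamly} = 47/3 + (1/6)P_{Vidio}.
The game is symmetric, so in equilibrium P_{Vidio} = P_{Streamly}: the reaction function gives (5/6)P_{Streamly} = 47/3, hence P_{Streamly} = 18.8.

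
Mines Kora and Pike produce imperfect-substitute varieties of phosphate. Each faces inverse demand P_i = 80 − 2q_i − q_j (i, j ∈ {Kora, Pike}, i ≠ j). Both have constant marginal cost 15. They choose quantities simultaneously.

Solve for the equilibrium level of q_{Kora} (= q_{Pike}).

13

Mine Kora's profit: π = q_{Kora}(80 − 2q_{Kora} − q_{Pike}) − 15q_{Kora}.
∂π/∂q_{Kora} = 65 − 4q_{Kora} − q_{Pike} = 0 ⇒ q_{Kora} = 16.25 − 0.25q_{Pike}.
Setting q_{Kora} = q_{Pike} in the reaction function: q_{Kora} = 16.25 − 0.25q_{Kora}, so q_{Kora} = 16.25 / 1.25 = 13.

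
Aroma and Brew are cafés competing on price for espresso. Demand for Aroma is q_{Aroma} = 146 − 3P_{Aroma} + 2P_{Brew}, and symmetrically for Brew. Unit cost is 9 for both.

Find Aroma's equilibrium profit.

Aroma's profit: π = (P_{Aroma} − 9)(146 − 3P_{Aroma} + 2P_{Brew}).
∂π/∂P_{Aroma} = 173 − 6P_{Aroma} + 2P_{Brew} = 0 ⇒ P_{Aroma} = 173/6 + (1/3)P_{Brew}.
Setting P_{Aroma} = P_{Brew} in the reaction function: P_{Aroma} = 173/6 + (1/3)P_{Aroma}, so P_{Aroma} = (173/6) / (2/3) = 43.25.
q_{Aroma} = 146 − 3·43.25 + 2·43.25 = 102.75.
Profit = (43.25 − 9)·102.75 = 3519.1875.

3519.1875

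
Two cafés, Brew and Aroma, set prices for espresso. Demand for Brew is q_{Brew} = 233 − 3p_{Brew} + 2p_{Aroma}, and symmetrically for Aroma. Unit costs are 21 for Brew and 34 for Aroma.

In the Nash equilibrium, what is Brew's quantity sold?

166.3125

Brew's profit: π = (p_{Brew} − 21)(233 − 3p_{Brew} + 2p_{Aroma}).
∂π/∂p_{Brew} = 296 − 6p_{Brew} + 2p_{Aroma} = 0 ⇒ p_{Brew} = 148/3 + (1/3)p_{Aroma}.
Similarly p_{Aroma} = 335/6 + (1/3)p_{Brew}.
Solving the two reaction functions simultaneously: (1 − (1/3)(1/3))p_{Brew} = 148/3 + (1/3)·(335/6), so (8/9)p_{Brew} = 1223/18 and p_{Brew} = 76.4375.
Then p_{Aroma} = 335/6 + (1/3)·76.4375 = 81.3125.
q_{Brew} = 233 − 3·76.4375 + 2·81.3125 = 166.3125.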